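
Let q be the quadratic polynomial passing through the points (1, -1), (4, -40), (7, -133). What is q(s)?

q(s) = -3s^2 + 2s

Write q(s) = as^2 + bs + c. Substituting each data point gives a linear system:
  a + b + c = -1
  16a + 4b + c = -40
  49a + 7b + c = -133
Solving the system yields a = -3, b = 2, c = 0.
So q(s) = -3s^2 + 2s.
Check: q(1) = -1. ✓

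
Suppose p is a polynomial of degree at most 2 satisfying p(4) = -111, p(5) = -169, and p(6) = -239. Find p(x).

p(x) = -6x^2 - 4x + 1

Write p(x) = ax^2 + bx + c. Substituting each data point gives a linear system:
  16a + 4b + c = -111
  25a + 5b + c = -169
  36a + 6b + c = -239
Solving the system yields a = -6, b = -4, c = 1.
So p(x) = -6x² - 4x + 1.
Check: p(6) = -239. ✓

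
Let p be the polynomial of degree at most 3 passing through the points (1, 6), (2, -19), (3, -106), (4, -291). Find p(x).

p(x) = -6x^3 + 5x^2 + 2x + 5

Write p(x) = ax^3 + bx^2 + cx + d. Substituting each data point gives a linear system:
  a + b + c + d = 6
  8a + 4b + 2c + d = -19
  27a + 9b + 3c + d = -106
  64a + 16b + 4c + d = -291
Solving the system yields a = -6, b = 5, c = 2, d = 5.
So p(x) = -6x³ + 5x² + 2x + 5.
Check: p(4) = -291. ✓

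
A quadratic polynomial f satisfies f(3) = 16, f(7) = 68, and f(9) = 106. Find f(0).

-2

Using the Lagrange interpolation formula with nodes 3, 7, 9:
  L_0(x) = (x - 7)(x - 9) / 24
  L_1(x) = (x - 3)(x - 9) / -8
  L_2(x) = (x - 3)(x - 7) / 12
Then f(x) = 16·L_0(x) + 68·L_1(x) + 106·L_2(x).
Expanding and collecting terms gives f(x) = x^2 + 3x - 2.
Evaluating at x = 0: f(0) = -2.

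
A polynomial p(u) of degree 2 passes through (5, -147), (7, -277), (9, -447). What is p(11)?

-657

Using the Lagrange interpolation formula with nodes 5, 7, 9:
  L_0(u) = (u - 7)(u - 9) / 8
  L_1(u) = (u - 5)(u - 9) / -4
  L_2(u) = (u - 5)(u - 7) / 8
Then p(u) = -147·L_0(u) - 277·L_1(u) - 447·L_2(u).
Expanding and collecting terms gives p(u) = -5u^2 - 5u + 3.
Evaluating at u = 11: p(11) = -657.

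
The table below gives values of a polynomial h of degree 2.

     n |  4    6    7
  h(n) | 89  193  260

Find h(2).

25

Write h(n) = an^2 + bn + c. Substituting each data point gives a linear system:
  16a + 4b + c = 89
  36a + 6b + c = 193
  49a + 7b + c = 260
Solving the system yields a = 5, b = 2, c = 1.
So h(n) = 5n^2 + 2n + 1.
Then h(2) = 25.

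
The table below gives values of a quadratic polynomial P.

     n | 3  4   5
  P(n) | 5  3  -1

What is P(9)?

Forward differences of the values at n = 3, 4, 5:
  P  : 5  3  -1
  Δ  : -2  -4
  Δ^2: -2
The second differences are constant, confirming degree 2.
Interpolating (Newton forward form) and evaluating at n = 9 gives P(9) = -37.

-37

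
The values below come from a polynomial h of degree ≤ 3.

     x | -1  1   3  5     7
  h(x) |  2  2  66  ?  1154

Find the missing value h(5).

386

The 4 known points determine the degree-3 polynomial uniquely.
Write h(x) = ax^3 + bx^2 + cx + d. Substituting each data point gives a linear system:
  -a + b - c + d = 2
  a + b + c + d = 2
  27a + 9b + 3c + d = 66
  343a + 49b + 7c + d = 1154
Solving the system yields a = 4, b = -4, c = -4, d = 6.
So h(x) = 4x^3 - 4x^2 - 4x + 6.
Then h(5) = 386.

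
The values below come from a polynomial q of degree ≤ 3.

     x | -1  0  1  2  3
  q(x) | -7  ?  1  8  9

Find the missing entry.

-6

The 4 known points determine the degree-3 polynomial uniquely.
Write q(x) = ax^3 + bx^2 + cx + d. Substituting each data point gives a linear system:
  -a + b - c + d = -7
  a + b + c + d = 1
  8a + 4b + 2c + d = 8
  27a + 9b + 3c + d = 9
Solving the system yields a = -1, b = 3, c = 5, d = -6.
So q(x) = -x^3 + 3x^2 + 5x - 6.
Then q(0) = -6.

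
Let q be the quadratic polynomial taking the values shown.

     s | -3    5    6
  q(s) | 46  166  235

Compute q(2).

31

Write q(s) = as^2 + bs + c. Substituting each data point gives a linear system:
  9a - 3b + c = 46
  25a + 5b + c = 166
  36a + 6b + c = 235
Solving the system yields a = 6, b = 3, c = 1.
So q(s) = 6s^2 + 3s + 1.
Then q(2) = 31.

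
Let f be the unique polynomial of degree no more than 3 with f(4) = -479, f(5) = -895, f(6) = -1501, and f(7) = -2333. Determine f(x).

Write f(x) = ax^3 + bx^2 + cx + d. Substituting each data point gives a linear system:
  64a + 16b + 4c + d = -479
  125a + 25b + 5c + d = -895
  216a + 36b + 6c + d = -1501
  343a + 49b + 7c + d = -2333
Solving the system yields a = -6, b = -5, c = -5, d = 5.
So f(x) = -6x^3 - 5x^2 - 5x + 5.
Check: f(4) = -479. ✓

f(x) = -6x^3 - 5x^2 - 5x + 5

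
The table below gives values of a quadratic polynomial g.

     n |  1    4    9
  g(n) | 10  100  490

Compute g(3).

Write g(n) = an^2 + bn + c. Substituting each data point gives a linear system:
  a + b + c = 10
  16a + 4b + c = 100
  81a + 9b + c = 490
Solving the system yields a = 6, b = 0, c = 4.
So g(n) = 6n^2 + 4.
Then g(3) = 58.

58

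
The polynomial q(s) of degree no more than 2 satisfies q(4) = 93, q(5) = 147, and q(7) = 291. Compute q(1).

Write q(s) = as^2 + bs + c. Substituting each data point gives a linear system:
  16a + 4b + c = 93
  25a + 5b + c = 147
  49a + 7b + c = 291
Solving the system yields a = 6, b = 0, c = -3.
So q(s) = 6s^2 - 3.
Then q(1) = 3.

3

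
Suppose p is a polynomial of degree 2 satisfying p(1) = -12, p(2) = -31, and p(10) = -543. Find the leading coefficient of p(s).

-5

Write p(s) = as^2 + bs + c. Substituting each data point gives a linear system:
  a + b + c = -12
  4a + 2b + c = -31
  100a + 10b + c = -543
Solving the system yields a = -5, b = -4, c = -3.
So p(s) = -5s² - 4s - 3.
The leading coefficient is -5.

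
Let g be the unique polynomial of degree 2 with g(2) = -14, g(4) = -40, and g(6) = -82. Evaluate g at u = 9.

-175

Forward differences of the values at u = 2, 4, 6:
  g  : -14  -40  -82
  Δ  : -26  -42
  Δ^2: -16
The second differences are constant, confirming degree 2.
Interpolating (Newton forward form) and evaluating at u = 9 gives g(9) = -175.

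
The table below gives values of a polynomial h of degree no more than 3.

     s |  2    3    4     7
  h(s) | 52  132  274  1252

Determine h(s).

h(s) = 3s^3 + 4s^2 + 3s + 6

Write h(s) = as^3 + bs^2 + cs + d. Substituting each data point gives a linear system:
  8a + 4b + 2c + d = 52
  27a + 9b + 3c + d = 132
  64a + 16b + 4c + d = 274
  343a + 49b + 7c + d = 1252
Solving the system yields a = 3, b = 4, c = 3, d = 6.
So h(s) = 3s³ + 4s² + 3s + 6.
Check: h(2) = 52. ✓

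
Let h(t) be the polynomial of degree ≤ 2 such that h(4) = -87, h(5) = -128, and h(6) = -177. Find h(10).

-453

Forward differences of the values at t = 4, 5, 6:
  h  : -87  -128  -177
  Δ  : -41  -49
  Δ^2: -8
The second differences are constant, confirming degree 2.
Interpolating (Newton forward form) and evaluating at t = 10 gives h(10) = -453.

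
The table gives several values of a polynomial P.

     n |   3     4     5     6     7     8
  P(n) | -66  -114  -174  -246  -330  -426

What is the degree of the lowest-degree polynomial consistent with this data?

Forward differences of the values at n = 3, 4, 5, 6, 7, 8:
  P  : -66  -114  -174  -246  -330  -426
  Δ  : -48  -60  -72  -84  -96
  Δ^2: -12  -12  -12  -12
  Δ^3: 0  0  0
  Δ^4: 0  0
  Δ^5: 0
The second differences are constant (-12) and nonzero, while all higher differences vanish, so the minimal degree is 2.

2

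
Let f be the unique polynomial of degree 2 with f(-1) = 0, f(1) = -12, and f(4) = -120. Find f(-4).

-72

Using the Lagrange interpolation formula with nodes -1, 1, 4:
  L_0(s) = (s - 1)(s - 4) / 10
  L_1(s) = (s + 1)(s - 4) / -6
  L_2(s) = (s + 1)(s - 1) / 15
Then f(s) = 0·L_0(s) - 12·L_1(s) - 120·L_2(s).
Expanding and collecting terms gives f(s) = -6s² - 6s.
Evaluating at s = -4: f(-4) = -72.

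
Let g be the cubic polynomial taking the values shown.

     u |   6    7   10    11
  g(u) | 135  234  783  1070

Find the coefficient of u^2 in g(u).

Write g(u) = au^3 + bu^2 + cu + d. Substituting each data point gives a linear system:
  216a + 36b + 6c + d = 135
  343a + 49b + 7c + d = 234
  1000a + 100b + 10c + d = 783
  1331a + 121b + 11c + d = 1070
Solving the system yields a = 1, b = -2, c = -2, d = 3.
So g(u) = u^3 - 2u^2 - 2u + 3.
The coefficient of u^2 is -2.

-2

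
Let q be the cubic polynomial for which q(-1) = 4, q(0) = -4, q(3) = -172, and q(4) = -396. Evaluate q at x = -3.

Using the Lagrange interpolation formula with nodes -1, 0, 3, 4:
  L_0(x) = x(x - 3)(x - 4) / -20
  L_1(x) = (x + 1)(x - 3)(x - 4) / 12
  L_2(x) = (x + 1)x(x - 4) / -12
  L_3(x) = (x + 1)x(x - 3) / 20
Then q(x) = 4·L_0(x) - 4·L_1(x) - 172·L_2(x) - 396·L_3(x).
Expanding and collecting terms gives q(x) = -6x^3 - 2x - 4.
Evaluating at x = -3: q(-3) = 164.

164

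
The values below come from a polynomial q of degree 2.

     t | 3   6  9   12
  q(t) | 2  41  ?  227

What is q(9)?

On equispaced nodes a degree-2 polynomial has vanishing third forward difference, so
  - q(3) + 3·q(6) - 3·q(9) + q(12) = 0.
Substituting the known values and solving for q(9):
  -3·q(9) = -348
  q(9) = 116.

116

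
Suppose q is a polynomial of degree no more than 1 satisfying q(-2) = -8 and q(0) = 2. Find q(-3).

-13

Write q(n) = an + b. Substituting each data point gives a linear system:
  -2a + b = -8
  b = 2
Solving the system yields a = 5, b = 2.
So q(n) = 5n + 2.
Then q(-3) = -13.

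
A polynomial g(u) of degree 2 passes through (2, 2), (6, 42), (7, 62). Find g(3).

Using the Lagrange interpolation formula with nodes 2, 6, 7:
  L_0(u) = (u - 6)(u - 7) / 20
  L_1(u) = (u - 2)(u - 7) / -4
  L_2(u) = (u - 2)(u - 6) / 5
Then g(u) = 2·L_0(u) + 42·L_1(u) + 62·L_2(u).
Expanding and collecting terms gives g(u) = 2u² - 6u + 6.
Evaluating at u = 3: g(3) = 6.

6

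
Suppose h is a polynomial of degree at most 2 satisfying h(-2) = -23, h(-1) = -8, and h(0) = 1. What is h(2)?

Using the Lagrange interpolation formula with nodes -2, -1, 0:
  L_0(t) = (t + 1)t / 2
  L_1(t) = (t + 2)t / -1
  L_2(t) = (t + 2)(t + 1) / 2
Then h(t) = -23·L_0(t) - 8·L_1(t) + 1·L_2(t).
Expanding and collecting terms gives h(t) = -3t² + 6t + 1.
Evaluating at t = 2: h(2) = 1.

1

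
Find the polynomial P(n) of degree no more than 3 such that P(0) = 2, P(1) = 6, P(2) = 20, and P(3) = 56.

Using the Lagrange interpolation formula with nodes 0, 1, 2, 3:
  L_0(n) = (n - 1)(n - 2)(n - 3) / -6
  L_1(n) = n(n - 2)(n - 3) / 2
  L_2(n) = n(n - 1)(n - 3) / -2
  L_3(n) = n(n - 1)(n - 2) / 6
Then P(n) = 2·L_0(n) + 6·L_1(n) + 20·L_2(n) + 56·L_3(n).
Expanding and collecting terms gives P(n) = 2n³ - n² + 3n + 2.
Check: P(3) = 56. ✓

P(n) = 2n^3 - n^2 + 3n + 2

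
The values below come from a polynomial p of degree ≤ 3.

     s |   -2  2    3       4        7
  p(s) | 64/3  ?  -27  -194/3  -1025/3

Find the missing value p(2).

-20/3

The 4 known points determine the degree-3 polynomial uniquely.
Write p(s) = as^3 + bs^2 + cs + d. Substituting each data point gives a linear system:
  -8a + 4b - 2c + d = 64/3
  27a + 9b + 3c + d = -27
  64a + 16b + 4c + d = -194/3
  343a + 49b + 7c + d = -1025/3
Solving the system yields a = -1, b = 1/3, c = -3, d = 6.
So p(s) = -s^3 + (1/3)s^2 - 3s + 6.
Then p(2) = -20/3.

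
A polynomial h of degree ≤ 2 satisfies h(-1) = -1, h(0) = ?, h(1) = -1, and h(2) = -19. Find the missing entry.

The 3 known points determine the degree-2 polynomial uniquely.
Write h(x) = ax^2 + bx + c. Substituting each data point gives a linear system:
  a - b + c = -1
  a + b + c = -1
  4a + 2b + c = -19
Solving the system yields a = -6, b = 0, c = 5.
So h(x) = -6x² + 5.
Then h(0) = 5.

5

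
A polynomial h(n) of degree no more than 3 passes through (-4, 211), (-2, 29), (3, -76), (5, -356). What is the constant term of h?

-1

Write h(n) = an^3 + bn^2 + cn + d. Substituting each data point gives a linear system:
  -64a + 16b - 4c + d = 211
  -8a + 4b - 2c + d = 29
  27a + 9b + 3c + d = -76
  125a + 25b + 5c + d = -356
Solving the system yields a = -3, b = 1, c = -1, d = -1.
So h(n) = -3n^3 + n^2 - n - 1.
The constant term is -1.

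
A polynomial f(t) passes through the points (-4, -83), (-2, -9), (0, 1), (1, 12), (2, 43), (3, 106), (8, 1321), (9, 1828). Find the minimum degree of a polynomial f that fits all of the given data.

3

Divided differences on the nodes -4, -2, 0, 1, 2, 3, 8, 9:
  order 0: -83  -9  1  12  43  106  1321  1828
  order 1: 37  5  11  31  63  243  507
  order 2: -8  2  10  16  30  44
  order 3: 2  2  2  2  2
  order 4: 0  0  0  0
  order 5: 0  0  0
  order 6: 0  0
  order 7: 0
The order-3 divided differences are all 2 (nonzero) and every higher order vanishes, so the data lies on a polynomial of degree exactly 3.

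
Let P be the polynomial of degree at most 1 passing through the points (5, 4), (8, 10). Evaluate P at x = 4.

2

Write P(x) = ax + b. Substituting each data point gives a linear system:
  5a + b = 4
  8a + b = 10
Solving the system yields a = 2, b = -6.
So P(x) = 2x - 6.
Then P(4) = 2.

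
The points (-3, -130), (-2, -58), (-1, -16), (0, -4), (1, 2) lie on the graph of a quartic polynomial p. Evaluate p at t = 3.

212

Write p(t) = at^4 + bt^3 + ct^2 + dt + e. Substituting each data point gives a linear system:
  81a - 27b + 9c - 3d + e = -130
  16a - 8b + 4c - 2d + e = -58
  a - b + c - d + e = -16
  e = -4
  a + b + c + d + e = 2
Solving the system yields a = 1, b = 6, c = -4, d = 3, e = -4.
So p(t) = t^4 + 6t^3 - 4t^2 + 3t - 4.
Then p(3) = 212.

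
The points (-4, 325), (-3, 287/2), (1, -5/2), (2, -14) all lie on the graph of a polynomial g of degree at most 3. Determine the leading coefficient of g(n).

Write g(n) = an^3 + bn^2 + cn + d. Substituting each data point gives a linear system:
  -64a + 16b - 4c + d = 325
  -27a + 9b - 3c + d = 287/2
  a + b + c + d = -5/2
  8a + 4b + 2c + d = -14
Solving the system yields a = -4, b = 5, c = 3/2, d = -5.
So g(n) = -4n^3 + 5n^2 + (3/2)n - 5.
The leading coefficient is -4.

-4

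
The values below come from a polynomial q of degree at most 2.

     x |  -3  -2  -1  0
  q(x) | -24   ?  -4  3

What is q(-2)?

The 3 known points determine the degree-2 polynomial uniquely.
Write q(x) = ax^2 + bx + c. Substituting each data point gives a linear system:
  9a - 3b + c = -24
  a - b + c = -4
  c = 3
Solving the system yields a = -1, b = 6, c = 3.
So q(x) = -x² + 6x + 3.
Then q(-2) = -13.

-13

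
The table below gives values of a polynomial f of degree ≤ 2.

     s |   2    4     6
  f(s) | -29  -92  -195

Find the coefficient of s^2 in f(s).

Write f(s) = as^2 + bs + c. Substituting each data point gives a linear system:
  4a + 2b + c = -29
  16a + 4b + c = -92
  36a + 6b + c = -195
Solving the system yields a = -5, b = -3/2, c = -6.
So f(s) = -5s^2 - (3/2)s - 6.
The leading coefficient is -5.

-5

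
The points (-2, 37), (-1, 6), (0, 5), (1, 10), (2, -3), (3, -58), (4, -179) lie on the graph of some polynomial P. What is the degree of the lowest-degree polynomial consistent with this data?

Forward differences of the values at s = -2, -1, 0, 1, 2, 3, 4:
  P  : 37  6  5  10  -3  -58  -179
  Δ  : -31  -1  5  -13  -55  -121
  Δ^2: 30  6  -18  -42  -66
  Δ^3: -24  -24  -24  -24
  Δ^4: 0  0  0
  Δ^5: 0  0
  Δ^6: 0
The third differences are constant (-24) and nonzero, while all higher differences vanish, so the minimal degree is 3.

3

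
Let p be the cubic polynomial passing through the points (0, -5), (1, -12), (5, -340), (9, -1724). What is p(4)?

Write p(s) = as^3 + bs^2 + cs + d. Substituting each data point gives a linear system:
  d = -5
  a + b + c + d = -12
  125a + 25b + 5c + d = -340
  729a + 81b + 9c + d = -1724
Solving the system yields a = -2, b = -3, c = -2, d = -5.
So p(s) = -2s^3 - 3s^2 - 2s - 5.
Then p(4) = -189.

-189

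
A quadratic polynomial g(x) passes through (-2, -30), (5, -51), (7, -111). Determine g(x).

g(x) = -3x^2 + 6x - 6

Write g(x) = ax^2 + bx + c. Substituting each data point gives a linear system:
  4a - 2b + c = -30
  25a + 5b + c = -51
  49a + 7b + c = -111
Solving the system yields a = -3, b = 6, c = -6.
So g(x) = -3x² + 6x - 6.
Check: g(-2) = -30. ✓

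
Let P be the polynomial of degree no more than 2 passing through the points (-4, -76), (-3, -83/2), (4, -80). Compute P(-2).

-17

Write P(s) = as^2 + bs + c. Substituting each data point gives a linear system:
  16a - 4b + c = -76
  9a - 3b + c = -83/2
  16a + 4b + c = -80
Solving the system yields a = -5, b = -1/2, c = 2.
So P(s) = -5s^2 - (1/2)s + 2.
Then P(-2) = -17.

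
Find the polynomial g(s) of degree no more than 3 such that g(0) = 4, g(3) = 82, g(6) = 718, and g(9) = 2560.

g(s) = 4s^3 - 5s^2 + 5s + 4

Using the Lagrange interpolation formula with nodes 0, 3, 6, 9:
  L_0(s) = (s - 3)(s - 6)(s - 9) / -162
  L_1(s) = s(s - 6)(s - 9) / 54
  L_2(s) = s(s - 3)(s - 9) / -54
  L_3(s) = s(s - 3)(s - 6) / 162
Then g(s) = 4·L_0(s) + 82·L_1(s) + 718·L_2(s) + 2560·L_3(s).
Expanding and collecting terms gives g(s) = 4s^3 - 5s^2 + 5s + 4.
Check: g(3) = 82. ✓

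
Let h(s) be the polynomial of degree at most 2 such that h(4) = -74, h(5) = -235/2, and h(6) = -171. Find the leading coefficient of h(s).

-5

Write h(s) = as^2 + bs + c. Substituting each data point gives a linear system:
  16a + 4b + c = -74
  25a + 5b + c = -235/2
  36a + 6b + c = -171
Solving the system yields a = -5, b = 3/2, c = 0.
So h(s) = -5s^2 + (3/2)s.
The leading coefficient is -5.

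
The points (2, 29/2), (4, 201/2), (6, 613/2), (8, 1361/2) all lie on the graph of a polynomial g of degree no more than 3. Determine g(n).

g(n) = n^3 + 3n^2 - 3n + 1/2

Using the Lagrange interpolation formula with nodes 2, 4, 6, 8:
  L_0(n) = (n - 4)(n - 6)(n - 8) / -48
  L_1(n) = (n - 2)(n - 6)(n - 8) / 16
  L_2(n) = (n - 2)(n - 4)(n - 8) / -16
  L_3(n) = (n - 2)(n - 4)(n - 6) / 48
Then g(n) = 29/2·L_0(n) + 201/2·L_1(n) + 613/2·L_2(n) + 1361/2·L_3(n).
Expanding and collecting terms gives g(n) = n^3 + 3n^2 - 3n + 1/2.
Check: g(8) = 1361/2. ✓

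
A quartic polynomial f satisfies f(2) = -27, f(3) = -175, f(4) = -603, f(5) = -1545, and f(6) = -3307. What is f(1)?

Forward differences of the values at s = 2, 3, 4, 5, 6:
  f  : -27  -175  -603  -1545  -3307
  Δ  : -148  -428  -942  -1762
  Δ^2: -280  -514  -820
  Δ^3: -234  -306
  Δ^4: -72
The fourth differences are constant, confirming degree 4.
Interpolating (Newton forward form) and evaluating at s = 1 gives f(1) = 3.

3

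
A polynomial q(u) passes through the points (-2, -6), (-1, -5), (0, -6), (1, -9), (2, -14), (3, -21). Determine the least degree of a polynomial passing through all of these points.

Forward differences of the values at u = -2, -1, 0, 1, 2, 3:
  q  : -6  -5  -6  -9  -14  -21
  Δ  : 1  -1  -3  -5  -7
  Δ^2: -2  -2  -2  -2
  Δ^3: 0  0  0
  Δ^4: 0  0
  Δ^5: 0
The second differences are constant (-2) and nonzero, while all higher differences vanish, so the minimal degree is 2.

2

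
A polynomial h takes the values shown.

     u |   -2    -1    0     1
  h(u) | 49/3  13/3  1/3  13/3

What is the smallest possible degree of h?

2

Forward differences of the values at u = -2, -1, 0, 1:
  h  : 49/3  13/3  1/3  13/3
  Δ  : -12  -4  4
  Δ^2: 8  8
  Δ^3: 0
The second differences are constant (8) and nonzero, while all higher differences vanish, so the minimal degree is 2.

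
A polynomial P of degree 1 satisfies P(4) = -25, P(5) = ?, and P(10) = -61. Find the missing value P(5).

The 2 known points determine the degree-1 polynomial uniquely.
Write P(x) = ax + b. Substituting each data point gives a linear system:
  4a + b = -25
  10a + b = -61
Solving the system yields a = -6, b = -1.
So P(x) = -6x - 1.
Then P(5) = -31.

-31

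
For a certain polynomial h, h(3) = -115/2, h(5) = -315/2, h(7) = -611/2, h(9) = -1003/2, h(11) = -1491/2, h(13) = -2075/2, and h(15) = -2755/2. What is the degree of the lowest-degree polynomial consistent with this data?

2

Forward differences of the values at u = 3, 5, 7, 9, 11, 13, 15:
  h  : -115/2  -315/2  -611/2  -1003/2  -1491/2  -2075/2  -2755/2
  Δ  : -100  -148  -196  -244  -292  -340
  Δ^2: -48  -48  -48  -48  -48
  Δ^3: 0  0  0  0
  Δ^4: 0  0  0
  Δ^5: 0  0
  Δ^6: 0
The second differences are constant (-48) and nonzero, while all higher differences vanish, so the minimal degree is 2.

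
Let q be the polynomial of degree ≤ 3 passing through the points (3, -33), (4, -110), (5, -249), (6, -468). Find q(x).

Write q(x) = ax^3 + bx^2 + cx + d. Substituting each data point gives a linear system:
  27a + 9b + 3c + d = -33
  64a + 16b + 4c + d = -110
  125a + 25b + 5c + d = -249
  216a + 36b + 6c + d = -468
Solving the system yields a = -3, b = 5, c = -1, d = 6.
So q(x) = -3x^3 + 5x^2 - x + 6.
Check: q(5) = -249. ✓

q(x) = -3x^3 + 5x^2 - x + 6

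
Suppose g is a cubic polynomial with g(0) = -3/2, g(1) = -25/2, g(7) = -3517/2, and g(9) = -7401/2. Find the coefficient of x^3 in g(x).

Write g(x) = ax^3 + bx^2 + cx + d. Substituting each data point gives a linear system:
  d = -3/2
  a + b + c + d = -25/2
  343a + 49b + 7c + d = -3517/2
  729a + 81b + 9c + d = -7401/2
Solving the system yields a = -5, b = 0, c = -6, d = -3/2.
So g(x) = -5x³ - 6x - 3/2.
The leading coefficient is -5.

-5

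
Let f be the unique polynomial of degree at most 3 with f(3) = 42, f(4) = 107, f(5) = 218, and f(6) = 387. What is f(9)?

Write f(x) = ax^3 + bx^2 + cx + d. Substituting each data point gives a linear system:
  27a + 9b + 3c + d = 42
  64a + 16b + 4c + d = 107
  125a + 25b + 5c + d = 218
  216a + 36b + 6c + d = 387
Solving the system yields a = 2, b = -1, c = -2, d = 3.
So f(x) = 2x^3 - x^2 - 2x + 3.
Then f(9) = 1362.

1362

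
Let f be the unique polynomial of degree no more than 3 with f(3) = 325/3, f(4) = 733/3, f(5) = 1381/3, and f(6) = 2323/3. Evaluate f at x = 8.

5305/3

Using the Lagrange interpolation formula with nodes 3, 4, 5, 6:
  L_0(x) = (x - 4)(x - 5)(x - 6) / -6
  L_1(x) = (x - 3)(x - 5)(x - 6) / 2
  L_2(x) = (x - 3)(x - 4)(x - 6) / -2
  L_3(x) = (x - 3)(x - 4)(x - 5) / 6
Then f(x) = 325/3·L_0(x) + 733/3·L_1(x) + 1381/3·L_2(x) + 2323/3·L_3(x).
Expanding and collecting terms gives f(x) = 3x³ + 4x² - 3x + 1/3.
Evaluating at x = 8: f(8) = 5305/3.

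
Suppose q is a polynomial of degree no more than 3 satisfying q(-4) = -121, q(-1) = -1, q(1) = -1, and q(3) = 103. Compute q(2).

Using the Lagrange interpolation formula with nodes -4, -1, 1, 3:
  L_0(n) = (n + 1)(n - 1)(n - 3) / -105
  L_1(n) = (n + 4)(n - 1)(n - 3) / 24
  L_2(n) = (n + 4)(n + 1)(n - 3) / -20
  L_3(n) = (n + 4)(n + 1)(n - 1) / 56
Then q(n) = -121·L_0(n) - 1·L_1(n) - 1·L_2(n) + 103·L_3(n).
Expanding and collecting terms gives q(n) = 3n^3 + 4n^2 - 3n - 5.
Evaluating at n = 2: q(2) = 29.

29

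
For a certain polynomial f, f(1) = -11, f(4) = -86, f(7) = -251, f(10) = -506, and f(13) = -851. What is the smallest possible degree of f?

2

Forward differences of the values at s = 1, 4, 7, 10, 13:
  f  : -11  -86  -251  -506  -851
  Δ  : -75  -165  -255  -345
  Δ^2: -90  -90  -90
  Δ^3: 0  0
  Δ^4: 0
The second differences are constant (-90) and nonzero, while all higher differences vanish, so the minimal degree is 2.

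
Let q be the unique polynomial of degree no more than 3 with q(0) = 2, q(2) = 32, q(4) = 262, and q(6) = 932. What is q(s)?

q(s) = 5s^3 - 5s^2 + 5s + 2

Using the Lagrange interpolation formula with nodes 0, 2, 4, 6:
  L_0(s) = (s - 2)(s - 4)(s - 6) / -48
  L_1(s) = s(s - 4)(s - 6) / 16
  L_2(s) = s(s - 2)(s - 6) / -16
  L_3(s) = s(s - 2)(s - 4) / 48
Then q(s) = 2·L_0(s) + 32·L_1(s) + 262·L_2(s) + 932·L_3(s).
Expanding and collecting terms gives q(s) = 5s^3 - 5s^2 + 5s + 2.
Check: q(6) = 932. ✓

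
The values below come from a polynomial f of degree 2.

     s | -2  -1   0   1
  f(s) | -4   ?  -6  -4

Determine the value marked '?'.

On equispaced nodes a degree-2 polynomial has vanishing third forward difference, so
  - f(-2) + 3·f(-1) - 3·f(0) + f(1) = 0.
Substituting the known values and solving for f(-1):
  3·f(-1) = -18
  f(-1) = -6.

-6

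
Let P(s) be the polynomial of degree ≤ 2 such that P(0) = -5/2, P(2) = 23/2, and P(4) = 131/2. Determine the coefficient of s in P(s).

-3

Write P(s) = as^2 + bs + c. Substituting each data point gives a linear system:
  c = -5/2
  4a + 2b + c = 23/2
  16a + 4b + c = 131/2
Solving the system yields a = 5, b = -3, c = -5/2.
So P(s) = 5s^2 - 3s - 5/2.
The coefficient of s is -3.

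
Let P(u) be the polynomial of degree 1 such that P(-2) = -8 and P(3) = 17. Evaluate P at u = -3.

Write P(u) = au + b. Substituting each data point gives a linear system:
  -2a + b = -8
  3a + b = 17
Solving the system yields a = 5, b = 2.
So P(u) = 5u + 2.
Then P(-3) = -13.

-13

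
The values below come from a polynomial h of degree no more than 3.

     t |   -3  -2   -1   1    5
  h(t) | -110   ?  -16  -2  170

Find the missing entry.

-47

The 4 known points determine the degree-3 polynomial uniquely.
Write h(t) = at^3 + bt^2 + ct + d. Substituting each data point gives a linear system:
  -27a + 9b - 3c + d = -110
  -a + b - c + d = -16
  a + b + c + d = -2
  125a + 25b + 5c + d = 170
Solving the system yields a = 2, b = -4, c = 5, d = -5.
So h(t) = 2t³ - 4t² + 5t - 5.
Then h(-2) = -47.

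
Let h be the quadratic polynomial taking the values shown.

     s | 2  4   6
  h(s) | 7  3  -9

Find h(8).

-29

Write h(s) = as^2 + bs + c. Substituting each data point gives a linear system:
  4a + 2b + c = 7
  16a + 4b + c = 3
  36a + 6b + c = -9
Solving the system yields a = -1, b = 4, c = 3.
So h(s) = -s² + 4s + 3.
Then h(8) = -29.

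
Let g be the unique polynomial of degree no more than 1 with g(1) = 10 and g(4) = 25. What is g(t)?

Write g(t) = at + b. Substituting each data point gives a linear system:
  a + b = 10
  4a + b = 25
Solving the system yields a = 5, b = 5.
So g(t) = 5t + 5.
Check: g(1) = 10. ✓

g(t) = 5t + 5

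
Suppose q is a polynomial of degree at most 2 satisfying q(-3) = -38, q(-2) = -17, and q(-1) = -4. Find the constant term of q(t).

Write q(t) = at^2 + bt + c. Substituting each data point gives a linear system:
  9a - 3b + c = -38
  4a - 2b + c = -17
  a - b + c = -4
Solving the system yields a = -4, b = 1, c = 1.
So q(t) = -4t² + t + 1.
The constant term is 1.

1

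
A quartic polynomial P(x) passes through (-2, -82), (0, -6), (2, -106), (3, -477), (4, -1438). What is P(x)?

Using the Lagrange interpolation formula with nodes -2, 0, 2, 3, 4:
  L_0(x) = x(x - 2)(x - 3)(x - 4) / 240
  L_1(x) = (x + 2)(x - 2)(x - 3)(x - 4) / -48
  L_2(x) = (x + 2)x(x - 3)(x - 4) / 16
  L_3(x) = (x + 2)x(x - 2)(x - 4) / -15
  L_4(x) = (x + 2)x(x - 2)(x - 3) / 48
Then P(x) = -82·L_0(x) - 6·L_1(x) - 106·L_2(x) - 477·L_3(x) - 1438·L_4(x).
Expanding and collecting terms gives P(x) = -5x^4 - 2x^3 - 2x^2 + 2x - 6.
Check: P(0) = -6. ✓

P(x) = -5x^4 - 2x^3 - 2x^2 + 2x - 6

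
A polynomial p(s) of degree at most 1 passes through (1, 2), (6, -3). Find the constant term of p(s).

3

Write p(s) = as + b. Substituting each data point gives a linear system:
  a + b = 2
  6a + b = -3
Solving the system yields a = -1, b = 3.
So p(s) = -s + 3.
The constant term is 3.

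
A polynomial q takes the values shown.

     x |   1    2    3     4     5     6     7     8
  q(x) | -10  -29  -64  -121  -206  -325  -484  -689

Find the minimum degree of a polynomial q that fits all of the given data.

Forward differences of the values at x = 1, 2, 3, 4, 5, 6, 7, 8:
  q  : -10  -29  -64  -121  -206  -325  -484  -689
  Δ  : -19  -35  -57  -85  -119  -159  -205
  Δ^2: -16  -22  -28  -34  -40  -46
  Δ^3: -6  -6  -6  -6  -6
  Δ^4: 0  0  0  0
  Δ^5: 0  0  0
  Δ^6: 0  0
  Δ^7: 0
The third differences are constant (-6) and nonzero, while all higher differences vanish, so the minimal degree is 3.

3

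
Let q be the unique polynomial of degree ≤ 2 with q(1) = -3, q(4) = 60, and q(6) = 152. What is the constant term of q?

Write q(n) = an^2 + bn + c. Substituting each data point gives a linear system:
  a + b + c = -3
  16a + 4b + c = 60
  36a + 6b + c = 152
Solving the system yields a = 5, b = -4, c = -4.
So q(n) = 5n² - 4n - 4.
The constant term is -4.

-4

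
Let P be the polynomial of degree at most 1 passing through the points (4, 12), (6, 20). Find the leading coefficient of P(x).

Write P(x) = ax + b. Substituting each data point gives a linear system:
  4a + b = 12
  6a + b = 20
Solving the system yields a = 4, b = -4.
So P(x) = 4x - 4.
The leading coefficient is 4.

4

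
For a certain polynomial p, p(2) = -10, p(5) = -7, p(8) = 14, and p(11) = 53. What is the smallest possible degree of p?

Forward differences of the values at n = 2, 5, 8, 11:
  p  : -10  -7  14  53
  Δ  : 3  21  39
  Δ^2: 18  18
  Δ^3: 0
The second differences are constant (18) and nonzero, while all higher differences vanish, so the minimal degree is 2.

2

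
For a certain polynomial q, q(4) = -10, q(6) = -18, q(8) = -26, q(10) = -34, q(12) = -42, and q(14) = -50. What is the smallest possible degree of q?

1

Forward differences of the values at u = 4, 6, 8, 10, 12, 14:
  q  : -10  -18  -26  -34  -42  -50
  Δ  : -8  -8  -8  -8  -8
  Δ^2: 0  0  0  0
  Δ^3: 0  0  0
  Δ^4: 0  0
  Δ^5: 0
The first differences are constant (-8) and nonzero, while all higher differences vanish, so the minimal degree is 1.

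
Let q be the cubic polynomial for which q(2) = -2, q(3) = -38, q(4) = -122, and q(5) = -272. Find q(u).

Using the Lagrange interpolation formula with nodes 2, 3, 4, 5:
  L_0(u) = (u - 3)(u - 4)(u - 5) / -6
  L_1(u) = (u - 2)(u - 4)(u - 5) / 2
  L_2(u) = (u - 2)(u - 3)(u - 5) / -2
  L_3(u) = (u - 2)(u - 3)(u - 4) / 6
Then q(u) = -2·L_0(u) - 38·L_1(u) - 122·L_2(u) - 272·L_3(u).
Expanding and collecting terms gives q(u) = -3u^3 + 3u^2 + 6u - 2.
Check: q(3) = -38. ✓

q(u) = -3u^3 + 3u^2 + 6u - 2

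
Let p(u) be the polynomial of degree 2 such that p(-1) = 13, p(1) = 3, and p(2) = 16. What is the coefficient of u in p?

Write p(u) = au^2 + bu + c. Substituting each data point gives a linear system:
  a - b + c = 13
  a + b + c = 3
  4a + 2b + c = 16
Solving the system yields a = 6, b = -5, c = 2.
So p(u) = 6u^2 - 5u + 2.
The coefficient of u is -5.

-5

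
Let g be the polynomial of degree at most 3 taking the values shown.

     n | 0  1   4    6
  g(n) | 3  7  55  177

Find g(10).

853

Write g(n) = an^3 + bn^2 + cn + d. Substituting each data point gives a linear system:
  d = 3
  a + b + c + d = 7
  64a + 16b + 4c + d = 55
  216a + 36b + 6c + d = 177
Solving the system yields a = 1, b = -2, c = 5, d = 3.
So g(n) = n^3 - 2n^2 + 5n + 3.
Then g(10) = 853.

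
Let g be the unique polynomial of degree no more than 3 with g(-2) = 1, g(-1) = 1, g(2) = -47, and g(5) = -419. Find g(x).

g(x) = -2x^3 - 6x^2 - 4x + 1

Write g(x) = ax^3 + bx^2 + cx + d. Substituting each data point gives a linear system:
  -8a + 4b - 2c + d = 1
  -a + b - c + d = 1
  8a + 4b + 2c + d = -47
  125a + 25b + 5c + d = -419
Solving the system yields a = -2, b = -6, c = -4, d = 1.
So g(x) = -2x³ - 6x² - 4x + 1.
Check: g(-2) = 1. ✓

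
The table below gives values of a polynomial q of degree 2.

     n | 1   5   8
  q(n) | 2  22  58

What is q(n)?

q(n) = n^2 - n + 2

Write q(n) = an^2 + bn + c. Substituting each data point gives a linear system:
  a + b + c = 2
  25a + 5b + c = 22
  64a + 8b + c = 58
Solving the system yields a = 1, b = -1, c = 2.
So q(n) = n^2 - n + 2.
Check: q(8) = 58. ✓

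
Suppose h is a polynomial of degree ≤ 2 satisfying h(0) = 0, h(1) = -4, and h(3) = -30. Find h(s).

Write h(s) = as^2 + bs + c. Substituting each data point gives a linear system:
  c = 0
  a + b + c = -4
  9a + 3b + c = -30
Solving the system yields a = -3, b = -1, c = 0.
So h(s) = -3s² - s.
Check: h(1) = -4. ✓

h(s) = -3s^2 - s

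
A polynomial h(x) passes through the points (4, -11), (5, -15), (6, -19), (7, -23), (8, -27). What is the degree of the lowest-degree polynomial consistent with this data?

Forward differences of the values at x = 4, 5, 6, 7, 8:
  h  : -11  -15  -19  -23  -27
  Δ  : -4  -4  -4  -4
  Δ^2: 0  0  0
  Δ^3: 0  0
  Δ^4: 0
The first differences are constant (-4) and nonzero, while all higher differences vanish, so the minimal degree is 1.

1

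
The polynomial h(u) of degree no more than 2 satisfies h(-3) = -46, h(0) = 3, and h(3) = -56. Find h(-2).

-53/3

Forward differences of the values at u = -3, 0, 3:
  h  : -46  3  -56
  Δ  : 49  -59
  Δ^2: -108
The second differences are constant, confirming degree 2.
Interpolating (Newton forward form) and evaluating at u = -2 gives h(-2) = -53/3.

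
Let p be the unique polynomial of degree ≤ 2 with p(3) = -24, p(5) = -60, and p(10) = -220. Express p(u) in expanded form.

p(u) = -2u^2 - 2u

Write p(u) = au^2 + bu + c. Substituting each data point gives a linear system:
  9a + 3b + c = -24
  25a + 5b + c = -60
  100a + 10b + c = -220
Solving the system yields a = -2, b = -2, c = 0.
So p(u) = -2u^2 - 2u.
Check: p(5) = -60. ✓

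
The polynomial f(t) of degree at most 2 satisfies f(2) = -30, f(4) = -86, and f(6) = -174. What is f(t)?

f(t) = -4t^2 - 4t - 6

Write f(t) = at^2 + bt + c. Substituting each data point gives a linear system:
  4a + 2b + c = -30
  16a + 4b + c = -86
  36a + 6b + c = -174
Solving the system yields a = -4, b = -4, c = -6.
So f(t) = -4t^2 - 4t - 6.
Check: f(2) = -30. ✓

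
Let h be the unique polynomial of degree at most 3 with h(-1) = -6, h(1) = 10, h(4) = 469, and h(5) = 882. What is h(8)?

Using the Lagrange interpolation formula with nodes -1, 1, 4, 5:
  L_0(s) = (s - 1)(s - 4)(s - 5) / -60
  L_1(s) = (s + 1)(s - 4)(s - 5) / 24
  L_2(s) = (s + 1)(s - 1)(s - 5) / -15
  L_3(s) = (s + 1)(s - 1)(s - 4) / 24
Then h(s) = -6·L_0(s) + 10·L_1(s) + 469·L_2(s) + 882·L_3(s).
Expanding and collecting terms gives h(s) = 6s^3 + 5s^2 + 2s - 3.
Evaluating at s = 8: h(8) = 3405.

3405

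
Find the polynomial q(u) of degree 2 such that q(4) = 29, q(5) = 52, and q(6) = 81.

q(u) = 3u^2 - 4u - 3

Using the Lagrange interpolation formula with nodes 4, 5, 6:
  L_0(u) = (u - 5)(u - 6) / 2
  L_1(u) = (u - 4)(u - 6) / -1
  L_2(u) = (u - 4)(u - 5) / 2
Then q(u) = 29·L_0(u) + 52·L_1(u) + 81·L_2(u).
Expanding and collecting terms gives q(u) = 3u^2 - 4u - 3.
Check: q(5) = 52. ✓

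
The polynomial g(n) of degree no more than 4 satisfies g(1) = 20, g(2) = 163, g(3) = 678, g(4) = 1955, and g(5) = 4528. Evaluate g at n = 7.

16418

Using the Lagrange interpolation formula with nodes 1, 2, 3, 4, 5:
  L_0(n) = (n - 2)(n - 3)(n - 4)(n - 5) / 24
  L_1(n) = (n - 1)(n - 3)(n - 4)(n - 5) / -6
  L_2(n) = (n - 1)(n - 2)(n - 4)(n - 5) / 4
  L_3(n) = (n - 1)(n - 2)(n - 3)(n - 5) / -6
  L_4(n) = (n - 1)(n - 2)(n - 3)(n - 4) / 24
Then g(n) = 20·L_0(n) + 163·L_1(n) + 678·L_2(n) + 1955·L_3(n) + 4528·L_4(n).
Expanding and collecting terms gives g(n) = 6n^4 + 5n^3 + 6n^2 + 3.
Evaluating at n = 7: g(7) = 16418.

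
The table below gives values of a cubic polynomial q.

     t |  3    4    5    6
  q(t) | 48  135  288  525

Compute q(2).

9

Using the Lagrange interpolation formula with nodes 3, 4, 5, 6:
  L_0(t) = (t - 4)(t - 5)(t - 6) / -6
  L_1(t) = (t - 3)(t - 5)(t - 6) / 2
  L_2(t) = (t - 3)(t - 4)(t - 6) / -2
  L_3(t) = (t - 3)(t - 4)(t - 5) / 6
Then q(t) = 48·L_0(t) + 135·L_1(t) + 288·L_2(t) + 525·L_3(t).
Expanding and collecting terms gives q(t) = 3t³ - 3t² - 3t + 3.
Evaluating at t = 2: q(2) = 9.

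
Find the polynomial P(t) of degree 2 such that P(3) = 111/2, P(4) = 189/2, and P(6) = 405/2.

Write P(t) = at^2 + bt + c. Substituting each data point gives a linear system:
  9a + 3b + c = 111/2
  16a + 4b + c = 189/2
  36a + 6b + c = 405/2
Solving the system yields a = 5, b = 4, c = -3/2.
So P(t) = 5t^2 + 4t - 3/2.
Check: P(3) = 111/2. ✓

P(t) = 5t^2 + 4t - 3/2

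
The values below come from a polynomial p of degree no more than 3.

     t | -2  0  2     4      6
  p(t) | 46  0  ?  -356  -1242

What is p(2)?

-38

The 4 known points determine the degree-3 polynomial uniquely.
Write p(t) = at^3 + bt^2 + ct + d. Substituting each data point gives a linear system:
  -8a + 4b - 2c + d = 46
  d = 0
  64a + 16b + 4c + d = -356
  216a + 36b + 6c + d = -1242
Solving the system yields a = -6, b = 1, c = 3, d = 0.
So p(t) = -6t³ + t² + 3t.
Then p(2) = -38.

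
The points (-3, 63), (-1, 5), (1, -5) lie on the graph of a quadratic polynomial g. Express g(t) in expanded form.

Write g(t) = at^2 + bt + c. Substituting each data point gives a linear system:
  9a - 3b + c = 63
  a - b + c = 5
  a + b + c = -5
Solving the system yields a = 6, b = -5, c = -6.
So g(t) = 6t^2 - 5t - 6.
Check: g(-1) = 5. ✓

g(t) = 6t^2 - 5t - 6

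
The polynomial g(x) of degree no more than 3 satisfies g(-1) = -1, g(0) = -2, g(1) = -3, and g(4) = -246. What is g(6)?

-848

Using the Lagrange interpolation formula with nodes -1, 0, 1, 4:
  L_0(x) = x(x - 1)(x - 4) / -10
  L_1(x) = (x + 1)(x - 1)(x - 4) / 4
  L_2(x) = (x + 1)x(x - 4) / -6
  L_3(x) = (x + 1)x(x - 1) / 60
Then g(x) = -1·L_0(x) - 2·L_1(x) - 3·L_2(x) - 246·L_3(x).
Expanding and collecting terms gives g(x) = -4x³ + 3x - 2.
Evaluating at x = 6: g(6) = -848.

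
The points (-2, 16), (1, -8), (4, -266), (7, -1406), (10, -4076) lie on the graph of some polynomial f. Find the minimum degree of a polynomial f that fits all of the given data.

3

Forward differences of the values at x = -2, 1, 4, 7, 10:
  f  : 16  -8  -266  -1406  -4076
  Δ  : -24  -258  -1140  -2670
  Δ^2: -234  -882  -1530
  Δ^3: -648  -648
  Δ^4: 0
The third differences are constant (-648) and nonzero, while all higher differences vanish, so the minimal degree is 3.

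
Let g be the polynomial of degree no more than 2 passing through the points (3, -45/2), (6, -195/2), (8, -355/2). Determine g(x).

Using the Lagrange interpolation formula with nodes 3, 6, 8:
  L_0(x) = (x - 6)(x - 8) / 15
  L_1(x) = (x - 3)(x - 8) / -6
  L_2(x) = (x - 3)(x - 6) / 10
Then g(x) = -45/2·L_0(x) - 195/2·L_1(x) - 355/2·L_2(x).
Expanding and collecting terms gives g(x) = -3x^2 + 2x - 3/2.
Check: g(6) = -195/2. ✓

g(x) = -3x^2 + 2x - 3/2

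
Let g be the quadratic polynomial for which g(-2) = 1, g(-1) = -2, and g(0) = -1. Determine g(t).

g(t) = 2t^2 + 3t - 1

Write g(t) = at^2 + bt + c. Substituting each data point gives a linear system:
  4a - 2b + c = 1
  a - b + c = -2
  c = -1
Solving the system yields a = 2, b = 3, c = -1.
So g(t) = 2t² + 3t - 1.
Check: g(0) = -1. ✓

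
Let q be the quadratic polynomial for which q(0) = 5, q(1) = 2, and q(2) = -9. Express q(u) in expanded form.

Write q(u) = au^2 + bu + c. Substituting each data point gives a linear system:
  c = 5
  a + b + c = 2
  4a + 2b + c = -9
Solving the system yields a = -4, b = 1, c = 5.
So q(u) = -4u^2 + u + 5.
Check: q(2) = -9. ✓

q(u) = -4u^2 + u + 5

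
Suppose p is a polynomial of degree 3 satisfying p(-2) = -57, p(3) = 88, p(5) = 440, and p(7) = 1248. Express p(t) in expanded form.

Write p(t) = at^3 + bt^2 + ct + d. Substituting each data point gives a linear system:
  -8a + 4b - 2c + d = -57
  27a + 9b + 3c + d = 88
  125a + 25b + 5c + d = 440
  343a + 49b + 7c + d = 1248
Solving the system yields a = 4, b = -3, c = 4, d = -5.
So p(t) = 4t³ - 3t² + 4t - 5.
Check: p(3) = 88. ✓

p(t) = 4t^3 - 3t^2 + 4t - 5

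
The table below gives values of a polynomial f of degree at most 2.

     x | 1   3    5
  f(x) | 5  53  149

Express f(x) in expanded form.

Write f(x) = ax^2 + bx + c. Substituting each data point gives a linear system:
  a + b + c = 5
  9a + 3b + c = 53
  25a + 5b + c = 149
Solving the system yields a = 6, b = 0, c = -1.
So f(x) = 6x² - 1.
Check: f(5) = 149. ✓

f(x) = 6x^2 - 1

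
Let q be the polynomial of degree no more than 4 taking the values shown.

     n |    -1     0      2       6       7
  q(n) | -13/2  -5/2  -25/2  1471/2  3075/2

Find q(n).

q(n) = n^4 - 2n^3 - 4n^2 + 3n - 5/2

Write q(n) = an^4 + bn^3 + cn^2 + dn + e. Substituting each data point gives a linear system:
  a - b + c - d + e = -13/2
  e = -5/2
  16a + 8b + 4c + 2d + e = -25/2
  1296a + 216b + 36c + 6d + e = 1471/2
  2401a + 343b + 49c + 7d + e = 3075/2
Solving the system yields a = 1, b = -2, c = -4, d = 3, e = -5/2.
So q(n) = n^4 - 2n^3 - 4n^2 + 3n - 5/2.
Check: q(2) = -25/2. ✓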